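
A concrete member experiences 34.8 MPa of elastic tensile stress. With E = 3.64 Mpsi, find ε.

E = 3.64 Mpsi = 25.10 GPa = 25100 MPa.
ε = σ/E = 34.8 / 25100 = 1.39×10⁻³.

1.39×10⁻³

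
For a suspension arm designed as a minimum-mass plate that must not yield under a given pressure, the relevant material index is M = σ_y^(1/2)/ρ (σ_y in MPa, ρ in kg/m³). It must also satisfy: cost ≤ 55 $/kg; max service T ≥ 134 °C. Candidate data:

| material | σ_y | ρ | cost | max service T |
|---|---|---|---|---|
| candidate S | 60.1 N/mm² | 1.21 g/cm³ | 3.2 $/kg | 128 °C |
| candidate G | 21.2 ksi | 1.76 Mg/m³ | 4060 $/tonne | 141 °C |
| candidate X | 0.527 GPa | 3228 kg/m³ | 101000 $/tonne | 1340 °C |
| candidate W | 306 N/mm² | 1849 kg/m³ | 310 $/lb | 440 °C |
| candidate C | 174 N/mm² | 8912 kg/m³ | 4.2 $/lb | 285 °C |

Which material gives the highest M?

Screen on constraints: cost ≤ 55 $/kg; max service T ≥ 134 °C. Survivors: candidate G, candidate C.
In SI units:
  candidate G: σ_y = 146.2 MPa, ρ = 1760 kg/m³
  candidate C: σ_y = 174.0 MPa, ρ = 8912 kg/m³
  candidate G: M = 6.87×10⁻³
  candidate C: M = 1.48×10⁻³
Candidate G has the largest M.

candidate G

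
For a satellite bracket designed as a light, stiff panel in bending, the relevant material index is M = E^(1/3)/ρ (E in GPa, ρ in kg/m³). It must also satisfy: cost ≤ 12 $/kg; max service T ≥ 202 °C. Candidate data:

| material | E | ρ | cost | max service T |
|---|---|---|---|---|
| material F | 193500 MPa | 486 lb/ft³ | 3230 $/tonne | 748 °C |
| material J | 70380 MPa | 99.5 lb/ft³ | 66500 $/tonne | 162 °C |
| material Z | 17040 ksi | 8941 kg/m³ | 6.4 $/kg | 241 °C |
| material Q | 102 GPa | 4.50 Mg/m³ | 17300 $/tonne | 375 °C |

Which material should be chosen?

material F

Screen on constraints: cost ≤ 12 $/kg; max service T ≥ 202 °C. Survivors: material F, material Z.
Putting every candidate on a common basis:
  material F: E = 193.5 GPa, ρ = 7785 kg/m³
  material Z: E = 117.5 GPa, ρ = 8941 kg/m³
  material F: M = 0.743×10⁻³
  material Z: M = 0.548×10⁻³
Material F ranks first.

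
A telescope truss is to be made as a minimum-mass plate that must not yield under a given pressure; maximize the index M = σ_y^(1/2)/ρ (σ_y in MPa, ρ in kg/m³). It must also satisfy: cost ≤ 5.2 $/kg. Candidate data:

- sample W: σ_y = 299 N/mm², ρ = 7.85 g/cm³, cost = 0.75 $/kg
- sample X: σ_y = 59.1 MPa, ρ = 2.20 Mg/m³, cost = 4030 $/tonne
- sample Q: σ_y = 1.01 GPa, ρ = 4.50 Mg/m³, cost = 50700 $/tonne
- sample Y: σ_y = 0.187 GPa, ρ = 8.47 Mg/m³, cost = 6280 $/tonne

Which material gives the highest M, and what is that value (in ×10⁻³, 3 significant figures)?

sample X, M = 3.49×10⁻³

Screen on constraints: cost ≤ 5.2 $/kg. Survivors: sample W, sample X.
In SI units:
  sample W: σ_y = 299.0 MPa, ρ = 7850 kg/m³
  sample X: σ_y = 59.10 MPa, ρ = 2200 kg/m³
  sample X: M = 3.49×10⁻³
  sample W: M = 2.20×10⁻³
Highest index: sample X.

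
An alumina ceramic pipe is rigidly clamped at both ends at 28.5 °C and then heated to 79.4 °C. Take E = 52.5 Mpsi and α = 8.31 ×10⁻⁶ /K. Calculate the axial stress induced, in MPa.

E = 52.5 Mpsi = 362.0 GPa.
ΔT = 50.90 K. Constrained thermal stress σ = E·α·ΔT = 362.0×10³ MPa × 8.31×10⁻⁶ × 50.90 = 153 MPa (compressive).

153 MPa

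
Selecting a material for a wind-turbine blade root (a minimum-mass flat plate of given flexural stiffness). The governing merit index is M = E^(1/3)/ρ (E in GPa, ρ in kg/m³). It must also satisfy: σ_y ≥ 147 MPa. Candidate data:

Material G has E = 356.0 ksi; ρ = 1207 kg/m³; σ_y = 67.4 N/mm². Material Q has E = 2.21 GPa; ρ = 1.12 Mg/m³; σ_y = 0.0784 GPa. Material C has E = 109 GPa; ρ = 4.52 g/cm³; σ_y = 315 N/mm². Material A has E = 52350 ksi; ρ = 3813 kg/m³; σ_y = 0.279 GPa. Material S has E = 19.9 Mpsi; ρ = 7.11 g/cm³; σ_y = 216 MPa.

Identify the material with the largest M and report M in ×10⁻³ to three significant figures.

Screen on constraints: σ_y ≥ 147 MPa. Survivors: material C, material A, material S.
In SI units:
  material C: E = 109.0 GPa, ρ = 4520 kg/m³
  material A: E = 360.9 GPa, ρ = 3813 kg/m³
  material S: E = 137.2 GPa, ρ = 7110 kg/m³
  material A: M = 1.87×10⁻³
  material C: M = 1.06×10⁻³
  material S: M = 0.725×10⁻³
Material A has the largest M.

material A, M = 1.87×10⁻³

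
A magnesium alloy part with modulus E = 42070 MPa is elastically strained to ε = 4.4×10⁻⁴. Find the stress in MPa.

E = 42070 MPa = 42.07 GPa.
σ = E·ε = 42070 MPa × 4.4×10⁻⁴ = 18.5 MPa.

18.5 MPa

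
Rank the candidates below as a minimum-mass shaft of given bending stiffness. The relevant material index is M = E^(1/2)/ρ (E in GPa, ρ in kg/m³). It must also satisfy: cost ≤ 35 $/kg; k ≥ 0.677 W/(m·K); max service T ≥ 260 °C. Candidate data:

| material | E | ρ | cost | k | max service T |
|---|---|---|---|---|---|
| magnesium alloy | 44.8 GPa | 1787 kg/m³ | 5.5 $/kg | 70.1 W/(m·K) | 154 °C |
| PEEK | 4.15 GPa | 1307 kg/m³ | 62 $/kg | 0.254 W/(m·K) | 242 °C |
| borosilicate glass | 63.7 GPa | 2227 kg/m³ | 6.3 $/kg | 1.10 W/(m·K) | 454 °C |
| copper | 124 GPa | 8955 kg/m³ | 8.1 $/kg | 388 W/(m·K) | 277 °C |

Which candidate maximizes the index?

borosilicate glass

Screen on constraints: cost ≤ 35 $/kg; k ≥ 0.677 W/(m·K); max service T ≥ 260 °C. Survivors: borosilicate glass, copper.
Computing M directly (units already consistent):
  borosilicate glass: M = 3.58×10⁻³
  copper: M = 1.24×10⁻³
Highest index: borosilicate glass.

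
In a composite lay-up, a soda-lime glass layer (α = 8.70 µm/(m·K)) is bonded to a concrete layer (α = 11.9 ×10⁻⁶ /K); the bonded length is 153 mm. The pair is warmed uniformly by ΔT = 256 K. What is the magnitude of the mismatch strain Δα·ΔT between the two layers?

Δα = |8.70 − 11.9|×10⁻⁶/K = 3.20×10⁻⁶/K.
Mismatch strain = Δα·ΔT = 3.20×10⁻⁶ × 256.0 = 8.19×10⁻⁴.

8.19×10⁻⁴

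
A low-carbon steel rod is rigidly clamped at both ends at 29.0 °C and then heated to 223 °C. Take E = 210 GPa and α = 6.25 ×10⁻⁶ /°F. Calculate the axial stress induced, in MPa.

α = 6.25×10⁻⁶/°F × 9/5 = 11.2×10⁻⁶/K.
ΔT = 194.0 K. Constrained thermal stress σ = E·α·ΔT = 210.0×10³ MPa × 11.2×10⁻⁶ × 194.0 = 458 MPa (compressive).

458 MPa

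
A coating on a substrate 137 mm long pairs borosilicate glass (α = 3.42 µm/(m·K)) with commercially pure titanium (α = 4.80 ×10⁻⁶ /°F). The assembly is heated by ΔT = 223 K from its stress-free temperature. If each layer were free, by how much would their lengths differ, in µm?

159 µm

commercially pure titanium: α = 4.80×10⁻⁶/°F × 9/5 = 8.64×10⁻⁶/K.
Δα = |3.42 − 8.64|×10⁻⁶/K = 5.22×10⁻⁶/K.
ΔL_mismatch = Δα·L·ΔT = 5.22×10⁻⁶ × 137.0 mm × 223.0 K = 159 µm.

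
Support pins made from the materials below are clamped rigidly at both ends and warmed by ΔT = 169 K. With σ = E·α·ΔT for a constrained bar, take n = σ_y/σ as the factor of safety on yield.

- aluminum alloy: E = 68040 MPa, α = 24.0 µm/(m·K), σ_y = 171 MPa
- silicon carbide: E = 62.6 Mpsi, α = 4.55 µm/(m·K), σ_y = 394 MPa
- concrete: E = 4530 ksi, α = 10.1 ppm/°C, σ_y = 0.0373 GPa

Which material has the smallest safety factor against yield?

aluminum alloy

Converting E to GPa, α to ×10⁻⁶/K, σ_y to MPa, then σ and n for each:
  aluminum alloy: E = 68.04, α = 24.0, σ_y = 171.0 → σ = 276 MPa, n = 0.620
  silicon carbide: E = 431.6, α = 4.55, σ_y = 394.0 → σ = 332 MPa, n = 1.19
  concrete: E = 31.23, α = 10.1, σ_y = 37.30 → σ = 53.3 MPa, n = 0.700
Smallest n: aluminum alloy with n = 0.620.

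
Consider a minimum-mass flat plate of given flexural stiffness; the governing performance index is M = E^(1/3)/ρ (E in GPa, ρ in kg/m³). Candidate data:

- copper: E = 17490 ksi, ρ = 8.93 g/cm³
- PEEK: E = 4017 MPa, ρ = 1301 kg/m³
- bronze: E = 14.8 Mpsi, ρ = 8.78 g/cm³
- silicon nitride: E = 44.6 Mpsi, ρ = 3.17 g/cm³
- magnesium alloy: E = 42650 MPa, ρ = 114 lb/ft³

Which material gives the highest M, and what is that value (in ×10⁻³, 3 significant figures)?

In SI units:
  copper: E = 120.6 GPa, ρ = 8930 kg/m³
  PEEK: E = 4.017 GPa, ρ = 1301 kg/m³
  bronze: E = 102.0 GPa, ρ = 8780 kg/m³
  silicon nitride: E = 307.5 GPa, ρ = 3170 kg/m³
  magnesium alloy: E = 42.65 GPa, ρ = 1826 kg/m³
  silicon nitride: M = 2.13×10⁻³
  magnesium alloy: M = 1.91×10⁻³
  PEEK: M = 1.22×10⁻³
  copper: M = 0.553×10⁻³
  bronze: M = 0.532×10⁻³
The maximum is for silicon nitride.

silicon nitride, M = 2.13×10⁻³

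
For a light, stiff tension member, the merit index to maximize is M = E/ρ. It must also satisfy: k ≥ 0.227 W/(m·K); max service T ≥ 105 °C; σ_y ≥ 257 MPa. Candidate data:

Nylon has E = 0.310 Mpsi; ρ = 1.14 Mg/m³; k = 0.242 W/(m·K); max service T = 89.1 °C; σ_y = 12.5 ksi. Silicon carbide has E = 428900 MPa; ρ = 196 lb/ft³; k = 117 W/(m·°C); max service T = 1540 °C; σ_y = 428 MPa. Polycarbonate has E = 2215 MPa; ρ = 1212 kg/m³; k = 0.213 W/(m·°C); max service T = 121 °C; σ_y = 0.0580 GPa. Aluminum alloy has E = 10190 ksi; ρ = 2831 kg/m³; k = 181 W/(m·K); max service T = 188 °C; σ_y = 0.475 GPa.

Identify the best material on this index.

silicon carbide

Screen on constraints: k ≥ 0.227 W/(m·K); max service T ≥ 105 °C; σ_y ≥ 257 MPa. Survivors: silicon carbide, aluminum alloy.
In SI units:
  silicon carbide: E = 428.9 GPa, ρ = 3140 kg/m³
  aluminum alloy: E = 70.26 GPa, ρ = 2831 kg/m³
  silicon carbide: M = 137 MN·m/kg
  aluminum alloy: M = 24.8 MN·m/kg
Silicon carbide ranks first.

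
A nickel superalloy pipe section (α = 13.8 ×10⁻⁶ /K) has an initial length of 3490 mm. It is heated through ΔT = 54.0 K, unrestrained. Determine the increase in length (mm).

ΔL = α·L₀·ΔT = 13.8×10⁻⁶ × 3490 mm × 54.00 K = 2.60 mm.

2.60 mm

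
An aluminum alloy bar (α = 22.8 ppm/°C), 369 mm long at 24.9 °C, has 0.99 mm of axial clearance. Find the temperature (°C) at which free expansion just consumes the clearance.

143 °C

α·L₀·ΔT = 0.99 mm ⇒ ΔT = 0.99 / (22.8×10⁻⁶ × 369.0) = 117.7 K.
T = 24.9 + 117.7 = 142.6 °C.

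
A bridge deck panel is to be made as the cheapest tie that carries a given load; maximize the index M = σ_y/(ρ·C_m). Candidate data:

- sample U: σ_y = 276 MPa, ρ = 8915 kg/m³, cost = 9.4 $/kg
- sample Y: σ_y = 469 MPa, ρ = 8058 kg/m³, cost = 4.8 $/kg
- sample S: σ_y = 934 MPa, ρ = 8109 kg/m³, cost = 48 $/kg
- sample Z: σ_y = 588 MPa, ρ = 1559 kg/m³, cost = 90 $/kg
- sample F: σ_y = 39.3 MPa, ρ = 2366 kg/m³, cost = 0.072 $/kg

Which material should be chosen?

sample F

Computing M directly (units already consistent):
  sample F: M = 231 kN·m per $
  sample Y: M = 12.1 kN·m per $
  sample Z: M = 4.19 kN·m per $
  sample U: M = 3.29 kN·m per $
  sample S: M = 2.40 kN·m per $
Sample F ranks first.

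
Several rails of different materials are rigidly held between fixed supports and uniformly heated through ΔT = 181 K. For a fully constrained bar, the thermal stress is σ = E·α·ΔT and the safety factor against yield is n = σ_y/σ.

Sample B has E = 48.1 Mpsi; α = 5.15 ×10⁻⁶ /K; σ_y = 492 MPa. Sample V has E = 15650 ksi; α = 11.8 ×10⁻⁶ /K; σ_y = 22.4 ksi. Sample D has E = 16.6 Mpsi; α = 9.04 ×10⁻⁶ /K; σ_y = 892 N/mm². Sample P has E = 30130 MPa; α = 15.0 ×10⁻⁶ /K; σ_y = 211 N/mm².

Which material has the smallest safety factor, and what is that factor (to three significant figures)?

sample V, n = 0.670

With everything in SI (GPa, ×10⁻⁶/K, MPa):
  sample B: E = 331.6, α = 5.15, σ_y = 492.0 → σ = 309 MPa, n = 1.59
  sample V: E = 107.9, α = 11.8, σ_y = 154.4 → σ = 230 MPa, n = 0.670
  sample D: E = 114.5, α = 9.04, σ_y = 892.0 → σ = 187 MPa, n = 4.76
  sample P: E = 30.13, α = 15.0, σ_y = 211.0 → σ = 81.8 MPa, n = 2.58
Smallest n: sample V with n = 0.670.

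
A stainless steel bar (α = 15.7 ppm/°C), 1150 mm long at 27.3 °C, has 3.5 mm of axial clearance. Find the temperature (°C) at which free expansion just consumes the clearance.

α·L₀·ΔT = 3.5 mm ⇒ ΔT = 3.5 / (15.7×10⁻⁶ × 1150.0) = 193.9 K.
T = 27.3 + 193.9 = 221.2 °C.

221 °C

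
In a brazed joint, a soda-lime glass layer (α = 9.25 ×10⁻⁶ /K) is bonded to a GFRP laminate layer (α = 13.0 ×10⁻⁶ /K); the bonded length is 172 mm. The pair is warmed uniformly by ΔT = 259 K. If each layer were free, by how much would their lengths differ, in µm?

Δα = |9.25 − 13.0|×10⁻⁶/K = 3.75×10⁻⁶/K.
ΔL_mismatch = Δα·L·ΔT = 3.75×10⁻⁶ × 172.0 mm × 259.0 K = 167 µm.

167 µm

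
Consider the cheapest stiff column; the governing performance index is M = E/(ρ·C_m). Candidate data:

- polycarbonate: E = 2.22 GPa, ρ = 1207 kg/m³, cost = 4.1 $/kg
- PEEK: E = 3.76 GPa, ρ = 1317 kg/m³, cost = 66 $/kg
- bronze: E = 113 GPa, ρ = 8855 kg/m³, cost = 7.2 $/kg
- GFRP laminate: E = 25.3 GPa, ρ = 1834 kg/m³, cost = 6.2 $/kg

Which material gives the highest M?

GFRP laminate

Computing M directly (units already consistent):
  GFRP laminate: M = 2.22 MN·m per $
  bronze: M = 1.77 MN·m per $
  polycarbonate: M = 0.449 MN·m per $
  PEEK: M = 0.0433 MN·m per $
GFRP laminate ranks first.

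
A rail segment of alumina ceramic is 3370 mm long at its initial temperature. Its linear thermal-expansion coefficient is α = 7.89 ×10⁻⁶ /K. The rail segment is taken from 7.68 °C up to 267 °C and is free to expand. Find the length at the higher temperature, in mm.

ΔT = 267 − 7.68 = 259.3 K.
ΔL = α·L₀·ΔT = 7.89×10⁻⁶ × 3370 mm × 259.3 K = 6.90 mm.
L = L₀ + ΔL = 3370 + 6.90 = 3376.9 mm.

3376.9 mm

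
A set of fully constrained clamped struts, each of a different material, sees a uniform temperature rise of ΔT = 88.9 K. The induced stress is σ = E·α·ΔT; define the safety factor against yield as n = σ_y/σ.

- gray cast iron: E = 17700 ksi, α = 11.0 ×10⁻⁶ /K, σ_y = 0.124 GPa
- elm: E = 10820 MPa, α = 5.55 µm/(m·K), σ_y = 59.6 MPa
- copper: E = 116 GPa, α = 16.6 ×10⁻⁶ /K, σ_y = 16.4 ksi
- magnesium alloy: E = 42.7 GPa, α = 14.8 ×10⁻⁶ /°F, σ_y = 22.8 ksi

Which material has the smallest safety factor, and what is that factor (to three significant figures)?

copper, n = 0.661

Converting E to GPa, α to ×10⁻⁶/K, σ_y to MPa, then σ and n for each:
  gray cast iron: E = 122.0, α = 11.0, σ_y = 124.0 → σ = 119 MPa, n = 1.04
  elm: E = 10.82, α = 5.55, σ_y = 59.60 → σ = 5.34 MPa, n = 11.2
  copper: E = 116.0, α = 16.6, σ_y = 113.1 → σ = 171 MPa, n = 0.661
  magnesium alloy: E = 42.70, α = 26.6, σ_y = 157.2 → σ = 101 MPa, n = 1.55
Smallest n: copper with n = 0.661.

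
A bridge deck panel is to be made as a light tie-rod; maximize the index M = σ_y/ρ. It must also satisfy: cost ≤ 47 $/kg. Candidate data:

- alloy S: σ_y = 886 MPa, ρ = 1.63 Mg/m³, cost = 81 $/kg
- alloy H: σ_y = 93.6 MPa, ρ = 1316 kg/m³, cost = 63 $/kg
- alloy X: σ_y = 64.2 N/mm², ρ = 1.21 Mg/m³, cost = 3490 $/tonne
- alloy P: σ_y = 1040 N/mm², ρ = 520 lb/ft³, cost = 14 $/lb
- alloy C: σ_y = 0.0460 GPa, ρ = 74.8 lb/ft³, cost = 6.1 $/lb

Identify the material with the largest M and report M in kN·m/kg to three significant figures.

Screen on constraints: cost ≤ 47 $/kg. Survivors: alloy X, alloy P, alloy C.
Convert each candidate to consistent units, then evaluate M:
  alloy X: σ_y = 64.20 MPa, ρ = 1210 kg/m³
  alloy P: σ_y = 1040 MPa, ρ = 8330 kg/m³
  alloy C: σ_y = 46.00 MPa, ρ = 1198 kg/m³
  alloy P: M = 125 kN·m/kg
  alloy X: M = 53.1 kN·m/kg
  alloy C: M = 38.4 kN·m/kg
Alloy P ranks first.

alloy P, M = 125 kN·m/kg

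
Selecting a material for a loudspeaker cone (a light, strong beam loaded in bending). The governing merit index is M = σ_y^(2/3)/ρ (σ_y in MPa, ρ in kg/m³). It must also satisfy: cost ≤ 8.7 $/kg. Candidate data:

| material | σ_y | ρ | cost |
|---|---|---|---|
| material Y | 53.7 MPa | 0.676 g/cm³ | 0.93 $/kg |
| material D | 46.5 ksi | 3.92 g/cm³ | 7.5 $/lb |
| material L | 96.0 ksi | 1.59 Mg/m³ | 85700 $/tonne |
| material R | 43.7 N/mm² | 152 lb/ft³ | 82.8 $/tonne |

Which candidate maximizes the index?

Screen on constraints: cost ≤ 8.7 $/kg. Survivors: material Y, material R.
Putting every candidate on a common basis:
  material Y: σ_y = 53.70 MPa, ρ = 676.0 kg/m³
  material R: σ_y = 43.70 MPa, ρ = 2435 kg/m³
  material Y: M = 21.1×10⁻³
  material R: M = 5.10×10⁻³
Material Y has the largest M.

material Y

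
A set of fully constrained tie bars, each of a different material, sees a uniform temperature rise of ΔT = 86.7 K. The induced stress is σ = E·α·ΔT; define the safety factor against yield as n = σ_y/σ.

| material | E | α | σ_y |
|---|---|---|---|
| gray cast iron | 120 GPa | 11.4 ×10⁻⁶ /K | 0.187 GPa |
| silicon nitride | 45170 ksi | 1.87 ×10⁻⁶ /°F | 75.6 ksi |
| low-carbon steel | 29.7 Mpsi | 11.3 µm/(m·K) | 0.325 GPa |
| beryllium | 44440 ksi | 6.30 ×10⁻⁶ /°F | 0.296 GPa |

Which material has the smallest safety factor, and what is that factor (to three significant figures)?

In consistent units (E in GPa, α in ×10⁻⁶/K, σ_y in MPa):
  gray cast iron: E = 120.0, α = 11.4, σ_y = 187.0 → σ = 119 MPa, n = 1.58
  silicon nitride: E = 311.4, α = 3.37, σ_y = 521.2 → σ = 90.9 MPa, n = 5.74
  low-carbon steel: E = 204.8, α = 11.3, σ_y = 325.0 → σ = 201 MPa, n = 1.62
  beryllium: E = 306.4, α = 11.3, σ_y = 296.0 → σ = 301 MPa, n = 0.983
Beryllium has the lowest safety factor, n = 0.983.

beryllium, n = 0.983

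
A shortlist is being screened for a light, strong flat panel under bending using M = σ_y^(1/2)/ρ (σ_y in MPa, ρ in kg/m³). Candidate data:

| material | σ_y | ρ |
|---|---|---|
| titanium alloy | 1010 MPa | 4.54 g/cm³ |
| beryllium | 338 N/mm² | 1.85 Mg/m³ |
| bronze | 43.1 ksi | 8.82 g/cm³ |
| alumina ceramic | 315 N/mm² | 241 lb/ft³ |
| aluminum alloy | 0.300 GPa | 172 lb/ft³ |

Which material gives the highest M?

Normalizing units and computing the index:
  titanium alloy: σ_y = 1010 MPa, ρ = 4540 kg/m³
  beryllium: σ_y = 338.0 MPa, ρ = 1850 kg/m³
  bronze: σ_y = 297.2 MPa, ρ = 8820 kg/m³
  alumina ceramic: σ_y = 315.0 MPa, ρ = 3860 kg/m³
  aluminum alloy: σ_y = 300.0 MPa, ρ = 2755 kg/m³
  beryllium: M = 9.94×10⁻³
  titanium alloy: M = 7.00×10⁻³
  aluminum alloy: M = 6.29×10⁻³
  alumina ceramic: M = 4.60×10⁻³
  bronze: M = 1.95×10⁻³
Highest index: beryllium.

beryllium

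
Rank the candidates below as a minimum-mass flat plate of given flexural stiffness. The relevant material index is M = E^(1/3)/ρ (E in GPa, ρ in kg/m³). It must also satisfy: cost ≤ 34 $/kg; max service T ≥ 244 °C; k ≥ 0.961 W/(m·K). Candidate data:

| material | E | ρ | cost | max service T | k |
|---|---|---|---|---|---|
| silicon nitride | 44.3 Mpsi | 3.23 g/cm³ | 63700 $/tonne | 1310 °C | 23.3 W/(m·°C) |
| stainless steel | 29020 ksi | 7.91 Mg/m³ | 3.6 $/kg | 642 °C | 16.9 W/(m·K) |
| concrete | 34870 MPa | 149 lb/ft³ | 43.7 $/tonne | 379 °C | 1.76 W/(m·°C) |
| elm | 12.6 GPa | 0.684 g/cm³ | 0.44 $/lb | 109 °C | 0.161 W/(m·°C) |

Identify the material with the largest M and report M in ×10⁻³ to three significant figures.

Screen on constraints: cost ≤ 34 $/kg; max service T ≥ 244 °C; k ≥ 0.961 W/(m·K). Survivors: stainless steel, concrete.
After converting to SI:
  stainless steel: E = 200.1 GPa, ρ = 7910 kg/m³
  concrete: E = 34.87 GPa, ρ = 2387 kg/m³
  concrete: M = 1.37×10⁻³
  stainless steel: M = 0.739×10⁻³
Concrete has the largest M.

concrete, M = 1.37×10⁻³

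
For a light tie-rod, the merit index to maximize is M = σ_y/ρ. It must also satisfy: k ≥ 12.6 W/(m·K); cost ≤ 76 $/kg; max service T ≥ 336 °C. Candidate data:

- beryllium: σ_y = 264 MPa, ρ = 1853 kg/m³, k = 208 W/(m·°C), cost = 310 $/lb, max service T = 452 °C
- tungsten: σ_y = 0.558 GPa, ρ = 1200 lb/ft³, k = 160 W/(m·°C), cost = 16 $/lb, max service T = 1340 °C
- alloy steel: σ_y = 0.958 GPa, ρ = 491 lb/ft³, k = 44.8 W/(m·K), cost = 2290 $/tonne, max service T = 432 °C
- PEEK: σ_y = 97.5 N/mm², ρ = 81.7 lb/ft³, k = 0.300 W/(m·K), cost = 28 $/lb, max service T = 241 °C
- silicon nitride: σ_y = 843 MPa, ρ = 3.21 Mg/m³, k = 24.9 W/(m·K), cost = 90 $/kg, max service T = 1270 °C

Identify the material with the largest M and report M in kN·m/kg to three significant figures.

alloy steel, M = 122 kN·m/kg

Screen on constraints: k ≥ 12.6 W/(m·K); cost ≤ 76 $/kg; max service T ≥ 336 °C. Survivors: tungsten, alloy steel.
In SI units:
  tungsten: σ_y = 558.0 MPa, ρ = 19220 kg/m³
  alloy steel: σ_y = 958.0 MPa, ρ = 7865 kg/m³
  alloy steel: M = 122 kN·m/kg
  tungsten: M = 29.0 kN·m/kg
The maximum is for alloy steel.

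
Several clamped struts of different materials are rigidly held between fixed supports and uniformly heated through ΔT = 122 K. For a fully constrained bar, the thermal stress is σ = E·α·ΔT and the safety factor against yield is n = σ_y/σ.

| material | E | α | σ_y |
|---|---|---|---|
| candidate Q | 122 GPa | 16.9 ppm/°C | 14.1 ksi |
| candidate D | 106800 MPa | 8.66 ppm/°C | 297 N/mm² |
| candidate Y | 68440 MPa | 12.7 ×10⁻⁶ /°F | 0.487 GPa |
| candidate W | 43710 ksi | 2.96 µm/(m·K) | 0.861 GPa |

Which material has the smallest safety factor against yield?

candidate Q

Converting E to GPa, α to ×10⁻⁶/K, σ_y to MPa, then σ and n for each:
  candidate Q: E = 122.0, α = 16.9, σ_y = 97.22 → σ = 252 MPa, n = 0.386
  candidate D: E = 106.8, α = 8.66, σ_y = 297.0 → σ = 113 MPa, n = 2.63
  candidate Y: E = 68.44, α = 22.9, σ_y = 487.0 → σ = 191 MPa, n = 2.55
  candidate W: E = 301.4, α = 2.96, σ_y = 861.0 → σ = 109 MPa, n = 7.91
Smallest n: candidate Q with n = 0.386.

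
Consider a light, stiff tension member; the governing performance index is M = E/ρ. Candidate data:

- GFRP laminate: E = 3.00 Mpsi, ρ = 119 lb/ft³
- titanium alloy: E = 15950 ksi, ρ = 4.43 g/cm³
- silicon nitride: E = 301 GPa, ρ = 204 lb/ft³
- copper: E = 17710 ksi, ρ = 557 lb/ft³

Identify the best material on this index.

Convert each candidate to consistent units, then evaluate M:
  GFRP laminate: E = 20.68 GPa, ρ = 1906 kg/m³
  titanium alloy: E = 110.0 GPa, ρ = 4430 kg/m³
  silicon nitride: E = 301.0 GPa, ρ = 3268 kg/m³
  copper: E = 122.1 GPa, ρ = 8922 kg/m³
  silicon nitride: M = 92.1 MN·m/kg
  titanium alloy: M = 24.8 MN·m/kg
  copper: M = 13.7 MN·m/kg
  GFRP laminate: M = 10.9 MN·m/kg
Silicon nitride has the largest M.

silicon nitride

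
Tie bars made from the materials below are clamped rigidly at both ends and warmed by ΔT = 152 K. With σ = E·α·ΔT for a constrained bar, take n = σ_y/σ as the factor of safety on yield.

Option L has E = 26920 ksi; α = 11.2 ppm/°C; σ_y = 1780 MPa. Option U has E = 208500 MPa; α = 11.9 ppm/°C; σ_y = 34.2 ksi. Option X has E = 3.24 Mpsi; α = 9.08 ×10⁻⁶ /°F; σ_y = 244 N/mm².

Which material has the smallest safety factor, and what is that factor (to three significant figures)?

Converting E to GPa, α to ×10⁻⁶/K, σ_y to MPa, then σ and n for each:
  option L: E = 185.6, α = 11.2, σ_y = 1780 → σ = 316 MPa, n = 5.63
  option U: E = 208.5, α = 11.9, σ_y = 235.8 → σ = 377 MPa, n = 0.625
  option X: E = 22.34, α = 16.3, σ_y = 244.0 → σ = 55.5 MPa, n = 4.40
Smallest n: option U with n = 0.625.

option U, n = 0.625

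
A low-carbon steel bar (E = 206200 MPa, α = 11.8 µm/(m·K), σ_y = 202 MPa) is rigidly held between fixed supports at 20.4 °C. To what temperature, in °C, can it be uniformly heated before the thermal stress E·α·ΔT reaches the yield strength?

E = 206200 MPa = 206.2 GPa.
E·α·ΔT = 202.0 MPa ⇒ ΔT = 202.0 / (206.2×10³ × 11.8×10⁻⁶) = 83.02 K.
T = 20.4 + 83.02 = 103.4 °C.

103 °C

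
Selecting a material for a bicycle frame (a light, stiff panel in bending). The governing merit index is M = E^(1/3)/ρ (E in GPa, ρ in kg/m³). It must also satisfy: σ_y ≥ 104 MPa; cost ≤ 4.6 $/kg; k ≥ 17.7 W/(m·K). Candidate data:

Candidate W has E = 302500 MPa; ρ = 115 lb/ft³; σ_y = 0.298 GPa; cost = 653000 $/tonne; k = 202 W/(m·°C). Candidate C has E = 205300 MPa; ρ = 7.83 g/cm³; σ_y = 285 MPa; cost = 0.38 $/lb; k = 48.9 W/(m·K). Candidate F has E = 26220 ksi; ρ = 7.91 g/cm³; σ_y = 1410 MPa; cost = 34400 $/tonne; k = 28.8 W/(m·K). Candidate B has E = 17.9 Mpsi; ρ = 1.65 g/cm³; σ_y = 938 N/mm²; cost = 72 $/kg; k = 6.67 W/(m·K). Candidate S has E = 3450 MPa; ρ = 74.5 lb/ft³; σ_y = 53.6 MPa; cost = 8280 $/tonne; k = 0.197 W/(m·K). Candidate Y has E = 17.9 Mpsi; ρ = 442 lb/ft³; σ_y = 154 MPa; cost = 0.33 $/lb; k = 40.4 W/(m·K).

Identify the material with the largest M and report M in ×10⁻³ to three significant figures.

candidate C, M = 0.753×10⁻³

Screen on constraints: σ_y ≥ 104 MPa; cost ≤ 4.6 $/kg; k ≥ 17.7 W/(m·K). Survivors: candidate C, candidate Y.
Convert each candidate to consistent units, then evaluate M:
  candidate C: E = 205.3 GPa, ρ = 7830 kg/m³
  candidate Y: E = 123.4 GPa, ρ = 7080 kg/m³
  candidate C: M = 0.753×10⁻³
  candidate Y: M = 0.703×10⁻³
Highest index: candidate C.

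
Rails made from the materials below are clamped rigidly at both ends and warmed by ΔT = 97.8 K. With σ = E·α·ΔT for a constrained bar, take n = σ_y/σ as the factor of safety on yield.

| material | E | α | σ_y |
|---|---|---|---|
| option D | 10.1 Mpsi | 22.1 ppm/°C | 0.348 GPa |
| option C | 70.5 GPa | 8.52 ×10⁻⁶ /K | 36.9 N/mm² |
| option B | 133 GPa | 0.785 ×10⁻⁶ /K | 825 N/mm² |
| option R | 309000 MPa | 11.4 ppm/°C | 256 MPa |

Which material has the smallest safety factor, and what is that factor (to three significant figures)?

Converting E to GPa, α to ×10⁻⁶/K, σ_y to MPa, then σ and n for each:
  option D: E = 69.64, α = 22.1, σ_y = 348.0 → σ = 151 MPa, n = 2.31
  option C: E = 70.50, α = 8.52, σ_y = 36.90 → σ = 58.7 MPa, n = 0.628
  option B: E = 133.0, α = 0.785, σ_y = 825.0 → σ = 10.2 MPa, n = 80.8
  option R: E = 309.0, α = 11.4, σ_y = 256.0 → σ = 345 MPa, n = 0.743
Option C has the lowest safety factor, n = 0.628.

option C, n = 0.628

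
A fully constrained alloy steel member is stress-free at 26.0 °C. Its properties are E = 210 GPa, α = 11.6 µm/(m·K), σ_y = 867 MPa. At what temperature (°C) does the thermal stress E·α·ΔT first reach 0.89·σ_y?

343 °C

E·α·ΔT = 771.6 MPa ⇒ ΔT = 771.6 / (210.0×10³ × 11.6×10⁻⁶) = 316.8 K.
T = 26.0 + 316.8 = 342.8 °C.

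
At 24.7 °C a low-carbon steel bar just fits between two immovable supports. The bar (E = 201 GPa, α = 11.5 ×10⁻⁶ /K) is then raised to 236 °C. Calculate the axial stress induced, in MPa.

ΔT = 211.3 K. Constrained thermal stress σ = E·α·ΔT = 201.0×10³ MPa × 11.5×10⁻⁶ × 211.3 = 488 MPa (compressive).

488 MPa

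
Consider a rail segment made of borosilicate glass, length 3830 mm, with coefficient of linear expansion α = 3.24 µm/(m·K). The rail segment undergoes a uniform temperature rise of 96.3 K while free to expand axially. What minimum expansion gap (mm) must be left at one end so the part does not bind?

ΔL = α·L₀·ΔT = 3.24×10⁻⁶ × 3830 mm × 96.30 K = 1.20 mm.

1.20 mm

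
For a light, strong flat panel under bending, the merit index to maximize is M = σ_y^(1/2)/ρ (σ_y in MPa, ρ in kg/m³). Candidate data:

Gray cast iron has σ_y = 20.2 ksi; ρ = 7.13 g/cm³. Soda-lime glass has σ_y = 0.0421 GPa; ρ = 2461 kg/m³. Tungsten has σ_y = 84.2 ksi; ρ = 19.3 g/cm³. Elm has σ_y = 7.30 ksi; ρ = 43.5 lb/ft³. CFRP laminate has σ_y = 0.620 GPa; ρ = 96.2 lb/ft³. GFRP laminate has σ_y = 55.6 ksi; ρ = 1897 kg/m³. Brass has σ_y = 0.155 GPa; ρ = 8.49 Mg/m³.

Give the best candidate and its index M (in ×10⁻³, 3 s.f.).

Convert each candidate to consistent units, then evaluate M:
  gray cast iron: σ_y = 139.3 MPa, ρ = 7130 kg/m³
  soda-lime glass: σ_y = 42.10 MPa, ρ = 2461 kg/m³
  tungsten: σ_y = 580.5 MPa, ρ = 19300 kg/m³
  elm: σ_y = 50.33 MPa, ρ = 696.8 kg/m³
  CFRP laminate: σ_y = 620.0 MPa, ρ = 1541 kg/m³
  GFRP laminate: σ_y = 383.3 MPa, ρ = 1897 kg/m³
  brass: σ_y = 155.0 MPa, ρ = 8490 kg/m³
  CFRP laminate: M = 16.2×10⁻³
  GFRP laminate: M = 10.3×10⁻³
  elm: M = 10.2×10⁻³
  soda-lime glass: M = 2.64×10⁻³
  gray cast iron: M = 1.66×10⁻³
  brass: M = 1.47×10⁻³
  tungsten: M = 1.25×10⁻³
CFRP laminate has the largest M.

CFRP laminate, M = 16.2×10⁻³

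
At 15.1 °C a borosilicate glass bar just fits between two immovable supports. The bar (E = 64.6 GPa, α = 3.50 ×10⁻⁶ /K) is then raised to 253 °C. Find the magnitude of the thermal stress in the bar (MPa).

ΔT = 237.9 K. Constrained thermal stress σ = E·α·ΔT = 64.60×10³ MPa × 3.50×10⁻⁶ × 237.9 = 53.8 MPa (compressive).

53.8 MPa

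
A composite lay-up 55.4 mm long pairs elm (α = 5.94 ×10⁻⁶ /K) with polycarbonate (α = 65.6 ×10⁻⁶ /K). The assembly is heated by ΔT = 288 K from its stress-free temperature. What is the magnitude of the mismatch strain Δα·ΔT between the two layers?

Δα = |5.94 − 65.6|×10⁻⁶/K = 59.7×10⁻⁶/K.
Mismatch strain = Δα·ΔT = 59.7×10⁻⁶ × 288.0 = 0.0172.

0.0172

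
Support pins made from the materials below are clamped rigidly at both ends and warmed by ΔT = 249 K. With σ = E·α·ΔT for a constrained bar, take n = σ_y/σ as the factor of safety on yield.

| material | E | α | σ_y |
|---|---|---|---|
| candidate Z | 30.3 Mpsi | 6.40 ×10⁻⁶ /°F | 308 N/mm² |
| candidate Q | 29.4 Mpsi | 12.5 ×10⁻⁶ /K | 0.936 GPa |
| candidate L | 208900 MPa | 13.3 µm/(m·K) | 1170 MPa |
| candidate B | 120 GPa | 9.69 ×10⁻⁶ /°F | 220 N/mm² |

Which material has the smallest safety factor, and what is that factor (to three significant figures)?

Converting E to GPa, α to ×10⁻⁶/K, σ_y to MPa, then σ and n for each:
  candidate Z: E = 208.9, α = 11.5, σ_y = 308.0 → σ = 599 MPa, n = 0.514
  candidate Q: E = 202.7, α = 12.5, σ_y = 936.0 → σ = 631 MPa, n = 1.48
  candidate L: E = 208.9, α = 13.3, σ_y = 1170 → σ = 692 MPa, n = 1.69
  candidate B: E = 120.0, α = 17.4, σ_y = 220.0 → σ = 521 MPa, n = 0.422
Smallest n: candidate B with n = 0.422.

candidate B, n = 0.422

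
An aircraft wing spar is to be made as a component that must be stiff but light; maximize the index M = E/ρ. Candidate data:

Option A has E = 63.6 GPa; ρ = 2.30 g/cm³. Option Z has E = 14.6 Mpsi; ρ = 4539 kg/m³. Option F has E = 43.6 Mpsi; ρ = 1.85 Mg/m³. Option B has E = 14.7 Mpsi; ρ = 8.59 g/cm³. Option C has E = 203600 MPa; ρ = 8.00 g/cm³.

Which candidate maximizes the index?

Normalizing units and computing the index:
  option A: E = 63.60 GPa, ρ = 2300 kg/m³
  option Z: E = 100.7 GPa, ρ = 4539 kg/m³
  option F: E = 300.6 GPa, ρ = 1850 kg/m³
  option B: E = 101.4 GPa, ρ = 8590 kg/m³
  option C: E = 203.6 GPa, ρ = 8000 kg/m³
  option F: M = 162 MN·m/kg
  option A: M = 27.7 MN·m/kg
  option C: M = 25.4 MN·m/kg
  option Z: M = 22.2 MN·m/kg
  option B: M = 11.8 MN·m/kg
Option F ranks first.

option F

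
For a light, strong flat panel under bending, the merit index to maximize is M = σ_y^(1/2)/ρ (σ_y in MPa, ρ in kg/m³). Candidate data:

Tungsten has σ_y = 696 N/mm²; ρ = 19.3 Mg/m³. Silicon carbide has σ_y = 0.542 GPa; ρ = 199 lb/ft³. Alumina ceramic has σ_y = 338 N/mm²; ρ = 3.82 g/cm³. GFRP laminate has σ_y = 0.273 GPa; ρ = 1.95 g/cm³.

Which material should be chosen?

GFRP laminate

In SI units:
  tungsten: σ_y = 696.0 MPa, ρ = 19300 kg/m³
  silicon carbide: σ_y = 542.0 MPa, ρ = 3188 kg/m³
  alumina ceramic: σ_y = 338.0 MPa, ρ = 3820 kg/m³
  GFRP laminate: σ_y = 273.0 MPa, ρ = 1950 kg/m³
  GFRP laminate: M = 8.47×10⁻³
  silicon carbide: M = 7.30×10⁻³
  alumina ceramic: M = 4.81×10⁻³
  tungsten: M = 1.37×10⁻³
The maximum is for GFRP laminate.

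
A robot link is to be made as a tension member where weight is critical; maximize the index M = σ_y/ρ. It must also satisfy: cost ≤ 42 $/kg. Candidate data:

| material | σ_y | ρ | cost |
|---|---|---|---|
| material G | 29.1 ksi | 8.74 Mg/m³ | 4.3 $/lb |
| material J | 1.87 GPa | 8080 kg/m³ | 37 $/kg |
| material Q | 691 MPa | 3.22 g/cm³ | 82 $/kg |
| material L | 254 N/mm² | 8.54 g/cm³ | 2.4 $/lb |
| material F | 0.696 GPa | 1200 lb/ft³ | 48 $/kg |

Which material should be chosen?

material J

Screen on constraints: cost ≤ 42 $/kg. Survivors: material G, material J, material L.
Putting every candidate on a common basis:
  material G: σ_y = 200.6 MPa, ρ = 8740 kg/m³
  material J: σ_y = 1870 MPa, ρ = 8080 kg/m³
  material L: σ_y = 254.0 MPa, ρ = 8540 kg/m³
  material J: M = 231 kN·m/kg
  material L: M = 29.7 kN·m/kg
  material G: M = 23.0 kN·m/kg
The maximum is for material J.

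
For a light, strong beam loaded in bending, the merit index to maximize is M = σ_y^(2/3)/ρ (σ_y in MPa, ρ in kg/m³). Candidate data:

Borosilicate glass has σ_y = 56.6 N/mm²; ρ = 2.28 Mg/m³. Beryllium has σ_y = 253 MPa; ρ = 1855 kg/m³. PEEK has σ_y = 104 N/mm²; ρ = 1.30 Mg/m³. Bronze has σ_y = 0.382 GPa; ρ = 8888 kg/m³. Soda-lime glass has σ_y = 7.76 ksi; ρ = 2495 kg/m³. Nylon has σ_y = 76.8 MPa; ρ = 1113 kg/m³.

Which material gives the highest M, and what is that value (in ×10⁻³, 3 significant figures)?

Convert each candidate to consistent units, then evaluate M:
  borosilicate glass: σ_y = 56.60 MPa, ρ = 2280 kg/m³
  beryllium: σ_y = 253.0 MPa, ρ = 1855 kg/m³
  PEEK: σ_y = 104.0 MPa, ρ = 1300 kg/m³
  bronze: σ_y = 382.0 MPa, ρ = 8888 kg/m³
  soda-lime glass: σ_y = 53.50 MPa, ρ = 2495 kg/m³
  nylon: σ_y = 76.80 MPa, ρ = 1113 kg/m³
  beryllium: M = 21.6×10⁻³
  PEEK: M = 17.0×10⁻³
  nylon: M = 16.2×10⁻³
  borosilicate glass: M = 6.47×10⁻³
  bronze: M = 5.92×10⁻³
  soda-lime glass: M = 5.69×10⁻³
The maximum is for beryllium.

beryllium, M = 21.6×10⁻³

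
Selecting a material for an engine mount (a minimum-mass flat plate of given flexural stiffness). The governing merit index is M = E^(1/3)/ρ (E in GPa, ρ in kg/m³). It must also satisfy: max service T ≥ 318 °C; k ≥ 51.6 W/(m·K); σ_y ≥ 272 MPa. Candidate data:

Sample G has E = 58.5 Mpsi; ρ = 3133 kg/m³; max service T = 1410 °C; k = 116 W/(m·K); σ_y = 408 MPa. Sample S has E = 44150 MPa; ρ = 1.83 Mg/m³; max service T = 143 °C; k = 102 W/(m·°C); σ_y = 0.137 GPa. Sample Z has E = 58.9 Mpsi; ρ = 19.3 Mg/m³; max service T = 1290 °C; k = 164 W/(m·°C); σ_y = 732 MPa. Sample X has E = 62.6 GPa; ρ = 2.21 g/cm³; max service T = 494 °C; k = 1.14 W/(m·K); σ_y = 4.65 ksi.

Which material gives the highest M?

Screen on constraints: max service T ≥ 318 °C; k ≥ 51.6 W/(m·K); σ_y ≥ 272 MPa. Survivors: sample G, sample Z.
Convert each candidate to consistent units, then evaluate M:
  sample G: E = 403.3 GPa, ρ = 3133 kg/m³
  sample Z: E = 406.1 GPa, ρ = 19300 kg/m³
  sample G: M = 2.36×10⁻³
  sample Z: M = 0.384×10⁻³
Highest index: sample G.

sample G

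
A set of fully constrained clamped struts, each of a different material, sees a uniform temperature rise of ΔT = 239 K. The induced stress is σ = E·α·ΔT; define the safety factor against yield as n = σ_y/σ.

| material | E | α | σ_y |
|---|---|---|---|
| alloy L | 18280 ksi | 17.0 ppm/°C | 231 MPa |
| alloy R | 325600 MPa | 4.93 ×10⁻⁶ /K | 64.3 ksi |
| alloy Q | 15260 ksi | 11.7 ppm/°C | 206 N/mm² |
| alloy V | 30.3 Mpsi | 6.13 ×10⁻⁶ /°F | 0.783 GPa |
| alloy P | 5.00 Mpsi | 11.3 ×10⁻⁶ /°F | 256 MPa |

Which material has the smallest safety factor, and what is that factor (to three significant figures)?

In consistent units (E in GPa, α in ×10⁻⁶/K, σ_y in MPa):
  alloy L: E = 126.0, α = 17.0, σ_y = 231.0 → σ = 512 MPa, n = 0.451
  alloy R: E = 325.6, α = 4.93, σ_y = 443.3 → σ = 384 MPa, n = 1.16
  alloy Q: E = 105.2, α = 11.7, σ_y = 206.0 → σ = 294 MPa, n = 0.700
  alloy V: E = 208.9, α = 11.0, σ_y = 783.0 → σ = 551 MPa, n = 1.42
  alloy P: E = 34.47, α = 20.3, σ_y = 256.0 → σ = 168 MPa, n = 1.53
Smallest n: alloy L with n = 0.451.

alloy L, n = 0.451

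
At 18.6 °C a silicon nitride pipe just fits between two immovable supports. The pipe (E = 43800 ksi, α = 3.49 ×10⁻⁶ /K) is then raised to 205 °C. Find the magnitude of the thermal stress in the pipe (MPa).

196 MPa

E = 43800 ksi = 302.0 GPa.
ΔT = 186.4 K. Constrained thermal stress σ = E·α·ΔT = 302.0×10³ MPa × 3.49×10⁻⁶ × 186.4 = 196 MPa (compressive).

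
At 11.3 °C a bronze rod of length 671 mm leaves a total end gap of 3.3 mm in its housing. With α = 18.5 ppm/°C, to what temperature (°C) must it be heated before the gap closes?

277 °C

α·L₀·ΔT = 3.3 mm ⇒ ΔT = 3.3 / (18.5×10⁻⁶ × 671.0) = 265.8 K.
T = 11.3 + 265.8 = 277.1 °C.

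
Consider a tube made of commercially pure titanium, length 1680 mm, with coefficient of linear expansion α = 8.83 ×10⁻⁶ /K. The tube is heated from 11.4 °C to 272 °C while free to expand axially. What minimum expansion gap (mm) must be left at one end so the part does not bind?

3.87 mm

ΔT = 272 − 11.4 = 260.6 K.
ΔL = α·L₀·ΔT = 8.83×10⁻⁶ × 1680 mm × 260.6 K = 3.87 mm.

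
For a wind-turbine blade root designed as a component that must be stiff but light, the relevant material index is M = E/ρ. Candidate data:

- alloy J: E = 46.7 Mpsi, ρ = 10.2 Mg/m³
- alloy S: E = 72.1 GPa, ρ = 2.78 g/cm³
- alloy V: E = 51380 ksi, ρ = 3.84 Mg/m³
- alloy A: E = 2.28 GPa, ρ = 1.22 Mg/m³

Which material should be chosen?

alloy V

In SI units:
  alloy J: E = 322.0 GPa, ρ = 10200 kg/m³
  alloy S: E = 72.10 GPa, ρ = 2780 kg/m³
  alloy V: E = 354.3 GPa, ρ = 3840 kg/m³
  alloy A: E = 2.280 GPa, ρ = 1220 kg/m³
  alloy V: M = 92.3 MN·m/kg
  alloy J: M = 31.6 MN·m/kg
  alloy S: M = 25.9 MN·m/kg
  alloy A: M = 1.87 MN·m/kg
The maximum is for alloy V.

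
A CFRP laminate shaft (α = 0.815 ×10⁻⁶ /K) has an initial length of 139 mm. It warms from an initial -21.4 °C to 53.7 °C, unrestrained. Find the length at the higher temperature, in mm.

ΔT = 53.7 − (-21.4) = 75.10 K.
ΔL = α·L₀·ΔT = 0.815×10⁻⁶ × 139 mm × 75.10 K = 8.51×10⁻³ mm.
L = L₀ + ΔL = 139 + 8.51×10⁻³ = 139.01 mm.

139.01 mm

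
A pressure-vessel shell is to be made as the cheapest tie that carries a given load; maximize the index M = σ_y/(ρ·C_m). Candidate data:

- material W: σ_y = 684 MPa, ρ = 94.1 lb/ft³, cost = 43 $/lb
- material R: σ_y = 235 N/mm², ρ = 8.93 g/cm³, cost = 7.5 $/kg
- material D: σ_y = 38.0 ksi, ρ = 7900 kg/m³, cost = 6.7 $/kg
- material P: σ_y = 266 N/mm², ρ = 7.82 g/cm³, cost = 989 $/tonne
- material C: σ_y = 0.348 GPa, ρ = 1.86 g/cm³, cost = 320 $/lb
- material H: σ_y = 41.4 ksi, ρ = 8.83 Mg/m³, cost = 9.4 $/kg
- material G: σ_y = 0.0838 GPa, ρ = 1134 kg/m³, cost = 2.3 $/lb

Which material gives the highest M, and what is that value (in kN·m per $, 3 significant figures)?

material P, M = 34.4 kN·m per $

After converting to SI:
  material W: σ_y = 684.0 MPa, ρ = 1507 kg/m³, cost = 94.80 $/kg
  material R: σ_y = 235.0 MPa, ρ = 8930 kg/m³, cost = 7.500 $/kg
  material D: σ_y = 262.0 MPa, ρ = 7900 kg/m³, cost = 6.700 $/kg
  material P: σ_y = 266.0 MPa, ρ = 7820 kg/m³, cost = 0.9890 $/kg
  material C: σ_y = 348.0 MPa, ρ = 1860 kg/m³, cost = 705.5 $/kg
  material H: σ_y = 285.4 MPa, ρ = 8830 kg/m³, cost = 9.400 $/kg
  material G: σ_y = 83.80 MPa, ρ = 1134 kg/m³, cost = 5.071 $/kg
  material P: M = 34.4 kN·m per $
  material G: M = 14.6 kN·m per $
  material D: M = 4.95 kN·m per $
  material W: M = 4.79 kN·m per $
  material R: M = 3.51 kN·m per $
  material H: M = 3.44 kN·m per $
  material C: M = 0.265 kN·m per $
Material P ranks first.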